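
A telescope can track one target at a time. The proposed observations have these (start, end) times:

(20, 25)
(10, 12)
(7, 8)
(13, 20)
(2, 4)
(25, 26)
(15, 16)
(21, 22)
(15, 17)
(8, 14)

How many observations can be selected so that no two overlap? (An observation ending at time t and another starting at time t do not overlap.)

6

Sort by end time and greedily take each interval whose start is ≥ the last chosen end.
By end time: (2,4), (7,8), (10,12), (8,14), (15,16), (15,17), (13,20), (21,22), (20,25), (25,26).
Pick (2,4); next start ≥ 4 → (7,8); next start ≥ 8 → (10,12); next start ≥ 12 → (15,16); next start ≥ 16 → (21,22); next start ≥ 22 → (25,26).
Selected 6 observations.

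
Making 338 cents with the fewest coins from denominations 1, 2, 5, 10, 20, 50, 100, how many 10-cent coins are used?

338 = 3×100 + 1×20 + 1×10 + 1×5 + 1×2 + 1×1
Count of 10: 1

1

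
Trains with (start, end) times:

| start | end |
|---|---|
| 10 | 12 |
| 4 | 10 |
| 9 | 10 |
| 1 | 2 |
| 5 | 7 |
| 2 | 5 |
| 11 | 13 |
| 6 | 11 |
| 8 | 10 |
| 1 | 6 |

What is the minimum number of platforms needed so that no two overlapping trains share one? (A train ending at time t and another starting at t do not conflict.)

4

Count concurrent intervals with a sweep; the peak is the room count.
Events (time:±→running): 1:+→1 1:+→2 2:-→1 2:+→2 4:+→3 5:-→2 5:+→3 6:-→2 6:+→3 7:-→2 8:+→3 9:+→4 … peak 4.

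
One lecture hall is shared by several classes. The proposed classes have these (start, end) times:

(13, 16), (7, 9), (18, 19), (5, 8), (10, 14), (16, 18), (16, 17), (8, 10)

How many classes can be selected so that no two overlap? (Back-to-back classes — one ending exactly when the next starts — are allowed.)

5

Order by finish time; keep every interval that doesn't clash with the previous kept one.
By end time: (5,8), (7,9), (8,10), (10,14), (13,16), (16,17), (16,18), (18,19).
Pick (5,8); next start ≥ 8 → (8,10); next start ≥ 10 → (10,14); next start ≥ 14 → (16,17); next start ≥ 17 → (18,19).
Selected 5 classes.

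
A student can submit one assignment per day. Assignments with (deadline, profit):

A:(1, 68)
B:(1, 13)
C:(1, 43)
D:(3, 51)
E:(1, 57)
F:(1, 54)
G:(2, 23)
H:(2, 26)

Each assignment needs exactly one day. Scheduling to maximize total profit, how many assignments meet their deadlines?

3

Profit order: A=68 E=57 F=54 D=51 C=43 H=26 G=23 B=13
Assign: A→slot 1, E skipped, F skipped, D→slot 3, C skipped, H→slot 2, G skipped, B skipped.
Slots: [1:A] [2:H] [3:D]
3 of 8 scheduled.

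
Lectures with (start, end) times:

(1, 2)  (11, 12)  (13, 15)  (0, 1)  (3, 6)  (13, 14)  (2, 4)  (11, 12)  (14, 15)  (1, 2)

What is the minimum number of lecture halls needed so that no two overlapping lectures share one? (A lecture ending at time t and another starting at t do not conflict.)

2

Events (time:±→running): 0:+→1 1:-→0 1:+→1 1:+→2 … peak 2.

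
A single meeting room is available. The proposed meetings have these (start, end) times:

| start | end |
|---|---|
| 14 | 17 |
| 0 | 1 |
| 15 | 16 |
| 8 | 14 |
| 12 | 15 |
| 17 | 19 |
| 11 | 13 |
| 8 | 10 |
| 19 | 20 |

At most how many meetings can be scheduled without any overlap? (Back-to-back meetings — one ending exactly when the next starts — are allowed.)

6

Sorted by end: (0,1)  (8,10)  (11,13)  (8,14)  (12,15)  (15,16)  (14,17)  (17,19)  (19,20)
take (0,1); take (8,10); take (11,13); skip (8,14); skip (12,15); take (15,16); skip (14,17); take (17,19); take (19,20).
Selected 6 meetings.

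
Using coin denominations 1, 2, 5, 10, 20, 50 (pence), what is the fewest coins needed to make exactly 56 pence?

Greedy: take as many of the largest coin as possible, then repeat with the remainder.
56 − 1×50→6 − 1×5→1 − 1×1→0
Total coins = 1 + 1 + 1 = 3

3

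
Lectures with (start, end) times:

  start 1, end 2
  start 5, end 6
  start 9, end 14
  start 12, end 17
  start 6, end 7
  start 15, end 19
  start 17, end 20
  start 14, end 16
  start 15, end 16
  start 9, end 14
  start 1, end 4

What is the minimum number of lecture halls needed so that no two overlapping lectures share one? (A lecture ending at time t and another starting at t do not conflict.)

4

starts: [1, 1, 5, 6, 9, 9, 12, 14, 15, 15, 17]
ends:   [2, 4, 6, 7, 14, 14, 16, 16, 17, 19, 20]
s1→1 s1→2 e2→1 e4→0 s5→1 e6→0 s6→1 e7→0 s9→1 s9→2 s12→3 e14→2 e14→1 s14→2 s15→3 s15→4  — peak 4.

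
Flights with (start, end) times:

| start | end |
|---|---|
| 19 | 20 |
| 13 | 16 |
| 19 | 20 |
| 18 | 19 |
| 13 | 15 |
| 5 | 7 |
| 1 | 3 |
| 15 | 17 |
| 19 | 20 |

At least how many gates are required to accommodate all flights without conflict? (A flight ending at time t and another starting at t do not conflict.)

3

Count concurrent intervals with a sweep; the peak is the room count.
starts: [1, 5, 13, 13, 15, 18, 19, 19, 19]
ends:   [3, 7, 15, 16, 17, 19, 20, 20, 20]
s1→1 e3→0 s5→1 e7→0 s13→1 s13→2 e15→1 s15→2 e16→1 e17→0 s18→1 e19→0 s19→1 s19→2 s19→3  — peak 3.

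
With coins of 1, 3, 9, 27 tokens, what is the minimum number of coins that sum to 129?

Use the largest denomination that fits, subtract, and repeat.
129 = 4×27 + 2×9 + 1×3
Total coins = 4 + 2 + 1 = 7

7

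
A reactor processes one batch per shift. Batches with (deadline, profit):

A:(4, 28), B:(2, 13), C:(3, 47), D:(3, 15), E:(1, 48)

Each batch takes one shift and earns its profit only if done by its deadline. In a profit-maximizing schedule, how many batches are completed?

4

Profit order: E=48 C=47 A=28 D=15 B=13
Assign: E→slot 1, C→slot 3, A→slot 4, D→slot 2, B skipped.
Slots: [1:E] [2:D] [3:C] [4:A]
4 of 5 scheduled.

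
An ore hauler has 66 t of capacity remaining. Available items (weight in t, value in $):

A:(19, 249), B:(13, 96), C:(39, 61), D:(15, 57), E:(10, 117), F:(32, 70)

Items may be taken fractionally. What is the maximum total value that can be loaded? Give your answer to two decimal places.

538.69

Ratios (sorted): A 13.11, E 11.70, B 7.38, D 3.80, F 2.19, C 1.56
take A (19 @ 249); take E (10 @ 117); take B (13 @ 96); take D (15 @ 57); take 9/32 of F → 19.69. Capacity used 66/66.
Total value = 538.69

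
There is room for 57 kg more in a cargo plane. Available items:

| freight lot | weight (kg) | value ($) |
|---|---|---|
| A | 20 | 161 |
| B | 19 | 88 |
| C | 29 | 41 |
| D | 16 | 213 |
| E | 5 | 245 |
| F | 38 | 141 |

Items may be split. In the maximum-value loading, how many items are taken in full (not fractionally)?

Greedy by value/weight ratio, highest first.
Order: E (245/5=49.00) > D (213/16=13.31) > A (161/20=8.05) > B (88/19=4.63) > F (141/38=3.71) > C (41/29=1.41)
Fill: take E (5 @ 245) → take D (16 @ 213) → take A (20 @ 161) → take 16/19 of B → 74.11; 57/57 used.
3 item(s) taken whole; one partial (take 16/19 of B).

3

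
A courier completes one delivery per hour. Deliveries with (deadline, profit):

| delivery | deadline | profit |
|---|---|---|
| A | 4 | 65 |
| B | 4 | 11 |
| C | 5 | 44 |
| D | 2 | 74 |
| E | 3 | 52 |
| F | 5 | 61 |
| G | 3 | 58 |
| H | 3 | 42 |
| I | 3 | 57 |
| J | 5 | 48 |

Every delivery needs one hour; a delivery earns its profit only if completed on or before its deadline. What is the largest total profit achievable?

315

By profit: D(d2,74), A(d4,65), F(d5,61), G(d3,58), I(d3,57), E(d3,52), J(d5,48), C(d5,44), H(d3,42), B(d4,11)
D→slot 2; A→slot 4; F→slot 5; G→slot 3; I→slot 1; E skipped; J skipped; C skipped; H skipped; B skipped.
Profit = 57 + 74 + 58 + 65 + 61 = 315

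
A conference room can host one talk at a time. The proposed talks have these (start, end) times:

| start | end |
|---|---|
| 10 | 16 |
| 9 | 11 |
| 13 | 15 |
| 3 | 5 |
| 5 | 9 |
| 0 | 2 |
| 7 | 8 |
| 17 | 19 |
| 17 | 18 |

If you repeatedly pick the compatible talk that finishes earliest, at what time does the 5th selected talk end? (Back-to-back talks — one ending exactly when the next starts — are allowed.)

15

Order by finish time; keep every interval that doesn't clash with the previous kept one.
By end time: (0,2), (3,5), (7,8), (5,9), (9,11), (13,15), (10,16), (17,18), (17,19).
Pick (0,2); next start ≥ 2 → (3,5); next start ≥ 5 → (7,8); next start ≥ 8 → (9,11); next start ≥ 11 → (13,15); next start ≥ 15 → (17,18).
Selected: (0,2) (3,5) (7,8) (9,11) (13,15) (17,18)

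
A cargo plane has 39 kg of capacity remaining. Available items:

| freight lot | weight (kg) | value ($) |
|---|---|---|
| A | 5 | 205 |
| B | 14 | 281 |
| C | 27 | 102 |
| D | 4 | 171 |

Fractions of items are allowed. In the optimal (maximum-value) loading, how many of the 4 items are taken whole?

Greedy by value/weight ratio, highest first.
Ratios (sorted): D 42.75, A 41.00, B 20.07, C 3.78
take D (4 @ 171); take A (5 @ 205); take B (14 @ 281); take 16/27 of C → 60.44. Capacity used 39/39.
3 item(s) taken whole; one partial (take 16/27 of C).

3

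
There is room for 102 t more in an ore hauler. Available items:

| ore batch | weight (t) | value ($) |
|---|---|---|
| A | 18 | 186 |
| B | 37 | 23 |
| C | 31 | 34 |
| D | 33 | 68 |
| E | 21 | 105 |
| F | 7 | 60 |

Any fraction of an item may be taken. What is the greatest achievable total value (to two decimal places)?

444.23

Ratios (sorted): A 10.33, F 8.57, E 5.00, D 2.06, C 1.10, B 0.62
take A (18 @ 186); take F (7 @ 60); take E (21 @ 105); take D (33 @ 68); take 23/31 of C → 25.23. Capacity used 102/102.
Total value = 444.23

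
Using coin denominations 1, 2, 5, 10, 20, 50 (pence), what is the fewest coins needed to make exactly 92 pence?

4

Use the largest denomination that fits, subtract, and repeat.
92 − 1×50→42 − 2×20→2 − 1×2→0
Total coins = 1 + 2 + 1 = 4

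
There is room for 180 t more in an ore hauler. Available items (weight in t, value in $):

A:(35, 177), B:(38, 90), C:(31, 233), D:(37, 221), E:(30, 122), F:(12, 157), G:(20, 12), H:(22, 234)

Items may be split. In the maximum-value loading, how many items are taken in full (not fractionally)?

6

Order: F (157/12=13.08) > H (234/22=10.64) > C (233/31=7.52) > D (221/37=5.97) > A (177/35=5.06) > E (122/30=4.07) > B (90/38=2.37) > G (12/20=0.60)
Fill: take F (12 @ 157) → take H (22 @ 234) → take C (31 @ 233) → take D (37 @ 221) → take A (35 @ 177) → take E (30 @ 122) → take 13/38 of B → 30.79; 180/180 used.
6 item(s) taken whole; one partial (take 13/38 of B).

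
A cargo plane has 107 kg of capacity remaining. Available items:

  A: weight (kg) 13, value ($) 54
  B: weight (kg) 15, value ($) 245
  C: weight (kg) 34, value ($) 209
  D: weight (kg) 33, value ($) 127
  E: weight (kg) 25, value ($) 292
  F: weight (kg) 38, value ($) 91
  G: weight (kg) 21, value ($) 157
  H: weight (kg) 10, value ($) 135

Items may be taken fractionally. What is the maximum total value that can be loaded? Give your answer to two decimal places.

Greedy by value/weight ratio, highest first.
Order: B (245/15=16.33) > H (135/10=13.50) > E (292/25=11.68) > G (157/21=7.48) > C (209/34=6.15) > A (54/13=4.15) > D (127/33=3.85) > F (91/38=2.39)
Fill: take B (15 @ 245) → take H (10 @ 135) → take E (25 @ 292) → take G (21 @ 157) → take C (34 @ 209) → take 2/13 of A → 8.31; 107/107 used.
Total value = 1046.31

1046.31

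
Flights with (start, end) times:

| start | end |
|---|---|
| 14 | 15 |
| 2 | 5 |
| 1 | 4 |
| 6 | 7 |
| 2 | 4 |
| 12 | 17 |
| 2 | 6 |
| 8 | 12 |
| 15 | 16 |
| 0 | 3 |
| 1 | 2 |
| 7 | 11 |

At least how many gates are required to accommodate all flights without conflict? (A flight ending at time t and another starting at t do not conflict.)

5

starts: [0, 1, 1, 2, 2, 2, 6, 7, 8, 12, 14, 15]
ends:   [2, 3, 4, 4, 5, 6, 7, 11, 12, 15, 16, 17]
s0→1 s1→2 s1→3 e2→2 s2→3 s2→4 s2→5  — peak 5.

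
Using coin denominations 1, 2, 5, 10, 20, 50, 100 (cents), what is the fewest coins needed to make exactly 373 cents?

7

Greedy: take as many of the largest coin as possible, then repeat with the remainder.
373 − 3×100→73 − 1×50→23 − 1×20→3 − 1×2→1 − 1×1→0
Total coins = 3 + 1 + 1 + 1 + 1 = 7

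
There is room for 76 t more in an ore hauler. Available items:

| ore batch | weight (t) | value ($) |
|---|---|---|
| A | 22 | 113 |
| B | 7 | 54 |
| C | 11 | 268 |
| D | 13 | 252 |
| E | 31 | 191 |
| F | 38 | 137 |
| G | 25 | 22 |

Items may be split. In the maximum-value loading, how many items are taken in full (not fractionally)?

Order: C (268/11=24.36) > D (252/13=19.38) > B (54/7=7.71) > E (191/31=6.16) > A (113/22=5.14) > F (137/38=3.61) > G (22/25=0.88)
Fill: take C (11 @ 268) → take D (13 @ 252) → take B (7 @ 54) → take E (31 @ 191) → take 14/22 of A → 71.91; 76/76 used.
4 item(s) taken whole; one partial (take 14/22 of A).

4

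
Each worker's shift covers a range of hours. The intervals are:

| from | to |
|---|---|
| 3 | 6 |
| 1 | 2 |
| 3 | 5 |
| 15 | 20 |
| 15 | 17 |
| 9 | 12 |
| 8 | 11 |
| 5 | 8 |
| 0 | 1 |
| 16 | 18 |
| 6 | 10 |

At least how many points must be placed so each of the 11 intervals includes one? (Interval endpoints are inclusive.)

By right end: [0,1]  [1,2]  [3,5]  [3,6]  [5,8]  [6,10]  [8,11]  [9,12]  [15,17]  [16,18]  [15,20]
[0,1] uncovered → point at 1; [3,5] uncovered → point at 5; [6,10] uncovered → point at 10; [15,17] uncovered → point at 17.
Points: 1, 5, 10, 17 (4 total).

4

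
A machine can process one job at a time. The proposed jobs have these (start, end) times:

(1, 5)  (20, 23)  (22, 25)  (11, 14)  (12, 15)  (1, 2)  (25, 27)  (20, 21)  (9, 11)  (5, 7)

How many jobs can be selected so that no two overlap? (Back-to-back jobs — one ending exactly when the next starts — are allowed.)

7

Greedy by earliest finish: after sorting by end time, pick each interval compatible with the last pick.
Sorted by end: (1,2)  (1,5)  (5,7)  (9,11)  (11,14)  (12,15)  (20,21)  (20,23)  (22,25)  (25,27)
take (1,2); take (5,7); take (9,11); take (11,14); take (20,21); take (22,25); take (25,27).
Selected 7 jobs.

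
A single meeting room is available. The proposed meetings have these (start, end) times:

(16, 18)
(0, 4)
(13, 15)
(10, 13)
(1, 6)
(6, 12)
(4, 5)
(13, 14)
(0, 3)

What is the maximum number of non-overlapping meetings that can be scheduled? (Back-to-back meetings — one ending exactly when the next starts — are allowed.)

5

Sort by end time and greedily take each interval whose start is ≥ the last chosen end.
Sorted by end: (0,3)  (0,4)  (4,5)  (1,6)  (6,12)  (10,13)  (13,14)  (13,15)  (16,18)
take (0,3); take (4,5); skip (1,6); take (6,12); skip (10,13); take (13,14); take (16,18).
Selected 5 meetings.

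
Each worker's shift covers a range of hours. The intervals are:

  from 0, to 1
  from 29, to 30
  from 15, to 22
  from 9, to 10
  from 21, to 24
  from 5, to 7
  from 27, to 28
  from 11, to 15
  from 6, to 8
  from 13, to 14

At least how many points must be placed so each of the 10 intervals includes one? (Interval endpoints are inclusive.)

7

Sorted: [0,1] [5,7] [6,8] [9,10] [13,14] [11,15] [15,22] [21,24] [27,28] [29,30]
{[0,1]} hit by 1; {[5,7],[6,8]} hit by 7; {[9,10]} hit by 10; {[13,14],[11,15]} hit by 14; {[15,22],[21,24]} hit by 22; {[27,28]} hit by 28; {[29,30]} hit by 30.
Points: 1, 7, 10, 14, 22, 28, 30 (7 total).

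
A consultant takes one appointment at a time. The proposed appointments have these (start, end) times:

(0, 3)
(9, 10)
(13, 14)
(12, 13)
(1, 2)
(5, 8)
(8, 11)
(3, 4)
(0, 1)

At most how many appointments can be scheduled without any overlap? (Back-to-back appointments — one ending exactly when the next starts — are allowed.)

By end time: (0,1), (1,2), (0,3), (3,4), (5,8), (9,10), (8,11), (12,13), (13,14).
Pick (0,1); next start ≥ 1 → (1,2); next start ≥ 2 → (3,4); next start ≥ 4 → (5,8); next start ≥ 8 → (9,10); next start ≥ 10 → (12,13); next start ≥ 13 → (13,14).
Selected 7 appointments.

7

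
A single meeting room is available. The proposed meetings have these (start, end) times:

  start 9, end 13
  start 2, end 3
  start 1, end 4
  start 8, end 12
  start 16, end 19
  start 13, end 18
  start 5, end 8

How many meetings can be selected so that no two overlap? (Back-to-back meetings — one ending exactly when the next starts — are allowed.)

Sort by end time and greedily take each interval whose start is ≥ the last chosen end.
By end time: (2,3), (1,4), (5,8), (8,12), (9,13), (13,18), (16,19).
Pick (2,3); next start ≥ 3 → (5,8); next start ≥ 8 → (8,12); next start ≥ 12 → (13,18).
Selected 4 meetings.

4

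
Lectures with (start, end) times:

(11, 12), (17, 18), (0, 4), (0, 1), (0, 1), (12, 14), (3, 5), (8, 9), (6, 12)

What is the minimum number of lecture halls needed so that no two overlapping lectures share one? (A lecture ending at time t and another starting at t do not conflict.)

3

starts: [0, 0, 0, 3, 6, 8, 11, 12, 17]
ends:   [1, 1, 4, 5, 9, 12, 12, 14, 18]
s0→1 s0→2 s0→3  — peak 3.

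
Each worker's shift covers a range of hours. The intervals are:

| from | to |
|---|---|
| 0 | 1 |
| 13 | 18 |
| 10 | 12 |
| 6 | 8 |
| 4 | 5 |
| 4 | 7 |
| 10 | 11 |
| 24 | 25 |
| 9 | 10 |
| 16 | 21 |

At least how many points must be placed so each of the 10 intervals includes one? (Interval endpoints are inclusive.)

Sorted: [0,1] [4,5] [4,7] [6,8] [9,10] [10,11] [10,12] [13,18] [16,21] [24,25]
{[0,1]} hit by 1; {[4,5],[4,7]} hit by 5; {[6,8]} hit by 8; {[9,10],[10,11],[10,12]} hit by 10; {[13,18],[16,21]} hit by 18; {[24,25]} hit by 25.
Points: 1, 5, 8, 10, 18, 25 (6 total).

6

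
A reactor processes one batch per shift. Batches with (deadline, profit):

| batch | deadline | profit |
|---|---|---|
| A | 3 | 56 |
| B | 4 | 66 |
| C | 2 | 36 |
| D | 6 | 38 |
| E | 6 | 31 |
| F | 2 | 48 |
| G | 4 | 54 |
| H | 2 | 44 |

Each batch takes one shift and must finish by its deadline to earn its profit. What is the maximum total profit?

Take jobs in profit order; each goes to the latest open slot no later than its deadline.
By profit: B(d4,66), A(d3,56), G(d4,54), F(d2,48), H(d2,44), D(d6,38), C(d2,36), E(d6,31)
B→slot 4; A→slot 3; G→slot 2; F→slot 1; H skipped; D→slot 6; C skipped; E→slot 5.
Profit = 48 + 54 + 56 + 66 + 31 + 38 = 293

293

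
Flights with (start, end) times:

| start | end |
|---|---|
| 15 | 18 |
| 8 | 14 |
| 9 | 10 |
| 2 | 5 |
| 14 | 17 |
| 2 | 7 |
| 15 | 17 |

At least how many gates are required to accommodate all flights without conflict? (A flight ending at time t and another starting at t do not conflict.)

Count concurrent intervals with a sweep; the peak is the room count.
starts: [2, 2, 8, 9, 14, 15, 15]
ends:   [5, 7, 10, 14, 17, 17, 18]
s2→1 s2→2 e5→1 e7→0 s8→1 s9→2 e10→1 e14→0 s14→1 s15→2 s15→3  — peak 3.

3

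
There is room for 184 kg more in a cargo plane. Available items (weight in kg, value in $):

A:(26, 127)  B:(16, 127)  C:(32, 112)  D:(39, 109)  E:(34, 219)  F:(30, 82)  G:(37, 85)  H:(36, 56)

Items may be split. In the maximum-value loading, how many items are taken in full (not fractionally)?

6

Sort by value per unit weight and fill in that order.
Ratios (sorted): B 7.94, E 6.44, A 4.88, C 3.50, D 2.79, F 2.73, G 2.30, H 1.56
take B (16 @ 127); take E (34 @ 219); take A (26 @ 127); take C (32 @ 112); take D (39 @ 109); take F (30 @ 82); take 7/37 of G → 16.08. Capacity used 184/184.
6 item(s) taken whole; one partial (take 7/37 of G).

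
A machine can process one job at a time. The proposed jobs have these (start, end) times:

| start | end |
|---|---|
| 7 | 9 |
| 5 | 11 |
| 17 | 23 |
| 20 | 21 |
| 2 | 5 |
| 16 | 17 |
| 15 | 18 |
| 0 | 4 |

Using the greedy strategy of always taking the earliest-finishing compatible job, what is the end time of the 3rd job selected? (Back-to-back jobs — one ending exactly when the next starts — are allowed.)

17

By end time: (0,4), (2,5), (7,9), (5,11), (16,17), (15,18), (20,21), (17,23).
Pick (0,4); next start ≥ 4 → (7,9); next start ≥ 9 → (16,17); next start ≥ 17 → (20,21).
Selected: (0,4) (7,9) (16,17) (20,21)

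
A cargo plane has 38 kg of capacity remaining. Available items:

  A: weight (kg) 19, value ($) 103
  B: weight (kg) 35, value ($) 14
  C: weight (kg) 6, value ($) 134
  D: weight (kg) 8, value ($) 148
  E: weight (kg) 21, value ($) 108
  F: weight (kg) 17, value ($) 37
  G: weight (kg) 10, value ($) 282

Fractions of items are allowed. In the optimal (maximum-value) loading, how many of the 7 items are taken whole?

3

Greedy by value/weight ratio, highest first.
Ratios (sorted): G 28.20, C 22.33, D 18.50, A 5.42, E 5.14, F 2.18, B 0.40
take G (10 @ 282); take C (6 @ 134); take D (8 @ 148); take 14/19 of A → 75.89. Capacity used 38/38.
3 item(s) taken whole; one partial (take 14/19 of A).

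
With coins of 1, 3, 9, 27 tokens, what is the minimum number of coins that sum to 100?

6

Greedy: take as many of the largest coin as possible, then repeat with the remainder.
100 = 3×27 + 2×9 + 1×1
Total coins = 3 + 2 + 1 = 6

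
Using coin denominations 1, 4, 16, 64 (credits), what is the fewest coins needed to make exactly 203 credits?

203 = 3×64 + 2×4 + 3×1
Total coins = 3 + 2 + 3 = 8

8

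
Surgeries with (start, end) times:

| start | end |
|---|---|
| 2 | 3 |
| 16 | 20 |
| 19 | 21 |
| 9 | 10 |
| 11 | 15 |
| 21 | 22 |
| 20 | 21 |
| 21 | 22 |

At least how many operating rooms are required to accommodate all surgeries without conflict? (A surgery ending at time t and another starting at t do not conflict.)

The answer is the maximum number of intervals overlapping at any instant.
starts: [2, 9, 11, 16, 19, 20, 21, 21]
ends:   [3, 10, 15, 20, 21, 21, 22, 22]
s2→1 e3→0 s9→1 e10→0 s11→1 e15→0 s16→1 s19→2  — peak 2.

2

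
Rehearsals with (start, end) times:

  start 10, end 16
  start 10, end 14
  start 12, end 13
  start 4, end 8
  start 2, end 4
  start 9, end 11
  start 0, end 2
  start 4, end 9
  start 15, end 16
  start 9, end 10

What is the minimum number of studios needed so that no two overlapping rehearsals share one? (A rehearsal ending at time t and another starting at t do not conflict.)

Events (time:±→running): 0:+→1 2:-→0 2:+→1 4:-→0 4:+→1 4:+→2 8:-→1 9:-→0 9:+→1 9:+→2 10:-→1 10:+→2 10:+→3 … peak 3.

3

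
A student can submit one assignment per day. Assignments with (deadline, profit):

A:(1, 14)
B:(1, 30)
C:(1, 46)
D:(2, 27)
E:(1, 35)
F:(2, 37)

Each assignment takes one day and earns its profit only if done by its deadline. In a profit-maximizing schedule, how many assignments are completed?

2

Take jobs in profit order; each goes to the latest open slot no later than its deadline.
By profit: C(d1,46), F(d2,37), E(d1,35), B(d1,30), D(d2,27), A(d1,14)
C→slot 1; F→slot 2; E skipped; B skipped; D skipped; A skipped.
2 of 6 scheduled.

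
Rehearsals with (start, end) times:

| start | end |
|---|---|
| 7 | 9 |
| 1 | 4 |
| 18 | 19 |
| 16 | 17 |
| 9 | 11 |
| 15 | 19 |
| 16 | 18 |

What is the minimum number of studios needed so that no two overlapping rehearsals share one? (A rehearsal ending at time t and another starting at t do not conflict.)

3

The answer is the maximum number of intervals overlapping at any instant.
starts: [1, 7, 9, 15, 16, 16, 18]
ends:   [4, 9, 11, 17, 18, 19, 19]
s1→1 e4→0 s7→1 e9→0 s9→1 e11→0 s15→1 s16→2 s16→3  — peak 3.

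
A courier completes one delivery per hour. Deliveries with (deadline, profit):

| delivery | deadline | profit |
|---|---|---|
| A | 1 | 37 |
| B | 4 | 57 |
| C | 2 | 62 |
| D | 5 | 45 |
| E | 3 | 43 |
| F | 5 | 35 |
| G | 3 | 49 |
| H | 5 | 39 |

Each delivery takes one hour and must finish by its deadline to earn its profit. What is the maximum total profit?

256

By profit: C(d2,62), B(d4,57), G(d3,49), D(d5,45), E(d3,43), H(d5,39), A(d1,37), F(d5,35)
C→slot 2; B→slot 4; G→slot 3; D→slot 5; E→slot 1; H skipped; A skipped; F skipped.
Profit = 43 + 62 + 49 + 57 + 45 = 256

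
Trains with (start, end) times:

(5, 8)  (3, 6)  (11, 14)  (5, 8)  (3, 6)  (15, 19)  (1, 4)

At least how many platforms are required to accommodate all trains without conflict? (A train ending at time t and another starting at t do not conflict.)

The answer is the maximum number of intervals overlapping at any instant.
Events (time:±→running): 1:+→1 3:+→2 3:+→3 4:-→2 5:+→3 5:+→4 … peak 4.

4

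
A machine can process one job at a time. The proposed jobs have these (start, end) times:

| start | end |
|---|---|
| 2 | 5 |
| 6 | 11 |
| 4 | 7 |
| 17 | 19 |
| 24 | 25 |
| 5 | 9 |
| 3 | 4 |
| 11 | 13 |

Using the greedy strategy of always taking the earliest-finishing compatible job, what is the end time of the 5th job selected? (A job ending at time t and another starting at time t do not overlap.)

25

Greedy by earliest finish: after sorting by end time, pick each interval compatible with the last pick.
By end time: (3,4), (2,5), (4,7), (5,9), (6,11), (11,13), (17,19), (24,25).
Pick (3,4); next start ≥ 4 → (4,7); next start ≥ 7 → (11,13); next start ≥ 13 → (17,19); next start ≥ 19 → (24,25).
Selected: (3,4) (4,7) (11,13) (17,19) (24,25)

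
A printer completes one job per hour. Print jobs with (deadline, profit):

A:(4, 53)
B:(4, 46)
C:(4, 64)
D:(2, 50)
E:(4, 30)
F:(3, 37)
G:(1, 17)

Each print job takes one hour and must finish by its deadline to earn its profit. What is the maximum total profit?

213

Take jobs in profit order; each goes to the latest open slot no later than its deadline.
Profit order: C=64 A=53 D=50 B=46 F=37 E=30 G=17
Assign: C→slot 4, A→slot 3, D→slot 2, B→slot 1, F skipped, E skipped, G skipped.
Slots: [1:B] [2:D] [3:A] [4:C]
Profit = 46 + 50 + 53 + 64 = 213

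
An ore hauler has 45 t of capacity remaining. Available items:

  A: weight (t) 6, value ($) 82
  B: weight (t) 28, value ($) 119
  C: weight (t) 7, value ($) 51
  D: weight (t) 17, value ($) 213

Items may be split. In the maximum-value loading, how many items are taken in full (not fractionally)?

Ratios (sorted): A 13.67, D 12.53, C 7.29, B 4.25
take A (6 @ 82); take D (17 @ 213); take C (7 @ 51); take 15/28 of B → 63.75. Capacity used 45/45.
3 item(s) taken whole; one partial (take 15/28 of B).

3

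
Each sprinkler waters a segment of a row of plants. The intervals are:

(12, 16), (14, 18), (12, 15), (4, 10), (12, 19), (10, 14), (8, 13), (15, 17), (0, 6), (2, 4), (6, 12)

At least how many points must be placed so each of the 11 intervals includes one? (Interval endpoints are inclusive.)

3

Sort by right endpoint; whenever an interval is uncovered, place a point at its right end.
By right end: [2,4]  [0,6]  [4,10]  [6,12]  [8,13]  [10,14]  [12,15]  [12,16]  [15,17]  [14,18]  [12,19]
[2,4] uncovered → point at 4; [6,12] uncovered → point at 12; [15,17] uncovered → point at 17.
Points: 4, 12, 17 (3 total).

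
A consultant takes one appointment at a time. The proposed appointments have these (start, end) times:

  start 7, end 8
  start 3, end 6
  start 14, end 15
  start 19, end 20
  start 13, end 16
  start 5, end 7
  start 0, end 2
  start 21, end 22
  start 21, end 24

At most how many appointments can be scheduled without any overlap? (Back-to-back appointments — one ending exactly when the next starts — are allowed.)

6

Greedy by earliest finish: after sorting by end time, pick each interval compatible with the last pick.
Sorted by end: (0,2)  (3,6)  (5,7)  (7,8)  (14,15)  (13,16)  (19,20)  (21,22)  (21,24)
take (0,2); take (3,6); take (7,8); take (14,15); take (19,20); take (21,22).
Selected 6 appointments.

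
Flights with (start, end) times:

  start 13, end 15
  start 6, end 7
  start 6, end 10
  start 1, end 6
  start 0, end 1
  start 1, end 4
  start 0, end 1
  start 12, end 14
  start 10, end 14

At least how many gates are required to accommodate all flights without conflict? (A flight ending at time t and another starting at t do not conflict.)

Count concurrent intervals with a sweep; the peak is the room count.
starts: [0, 0, 1, 1, 6, 6, 10, 12, 13]
ends:   [1, 1, 4, 6, 7, 10, 14, 14, 15]
s0→1 s0→2 e1→1 e1→0 s1→1 s1→2 e4→1 e6→0 s6→1 s6→2 e7→1 e10→0 s10→1 s12→2 s13→3  — peak 3.

3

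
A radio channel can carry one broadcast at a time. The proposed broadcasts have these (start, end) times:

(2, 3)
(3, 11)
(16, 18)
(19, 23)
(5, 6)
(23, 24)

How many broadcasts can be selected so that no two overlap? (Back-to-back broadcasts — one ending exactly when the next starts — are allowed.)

5

By end time: (2,3), (5,6), (3,11), (16,18), (19,23), (23,24).
Pick (2,3); next start ≥ 3 → (5,6); next start ≥ 6 → (16,18); next start ≥ 18 → (19,23); next start ≥ 23 → (23,24).
Selected 5 broadcasts.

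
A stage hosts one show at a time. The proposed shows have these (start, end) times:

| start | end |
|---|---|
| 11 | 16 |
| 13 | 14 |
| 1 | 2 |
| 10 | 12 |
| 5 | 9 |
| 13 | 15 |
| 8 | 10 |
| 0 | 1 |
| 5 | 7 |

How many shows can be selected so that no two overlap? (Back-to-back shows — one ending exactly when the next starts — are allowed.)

Sort by end time and greedily take each interval whose start is ≥ the last chosen end.
By end time: (0,1), (1,2), (5,7), (5,9), (8,10), (10,12), (13,14), (13,15), (11,16).
Pick (0,1); next start ≥ 1 → (1,2); next start ≥ 2 → (5,7); next start ≥ 7 → (8,10); next start ≥ 10 → (10,12); next start ≥ 12 → (13,14).
Selected 6 shows.

6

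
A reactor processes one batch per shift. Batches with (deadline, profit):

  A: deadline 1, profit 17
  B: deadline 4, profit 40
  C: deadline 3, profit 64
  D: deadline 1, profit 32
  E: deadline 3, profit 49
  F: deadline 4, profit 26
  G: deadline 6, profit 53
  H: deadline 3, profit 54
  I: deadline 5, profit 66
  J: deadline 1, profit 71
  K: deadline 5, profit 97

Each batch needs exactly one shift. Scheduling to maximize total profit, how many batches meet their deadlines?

6

By profit: K(d5,97), J(d1,71), I(d5,66), C(d3,64), H(d3,54), G(d6,53), E(d3,49), B(d4,40), D(d1,32), F(d4,26), A(d1,17)
K→slot 5; J→slot 1; I→slot 4; C→slot 3; H→slot 2; G→slot 6; E skipped; B skipped; D skipped; F skipped; A skipped.
6 of 11 scheduled.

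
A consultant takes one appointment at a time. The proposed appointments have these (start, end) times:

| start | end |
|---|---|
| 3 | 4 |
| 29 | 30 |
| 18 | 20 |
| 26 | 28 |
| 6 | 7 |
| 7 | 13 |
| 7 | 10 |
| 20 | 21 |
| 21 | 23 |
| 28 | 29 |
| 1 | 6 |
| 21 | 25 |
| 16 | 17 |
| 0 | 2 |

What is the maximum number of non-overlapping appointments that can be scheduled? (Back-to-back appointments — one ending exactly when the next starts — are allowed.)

11

Sorted by end: (0,2)  (3,4)  (1,6)  (6,7)  (7,10)  (7,13)  (16,17)  (18,20)  (20,21)  (21,23)  (21,25)  (26,28)  (28,29)  (29,30)
take (0,2); take (3,4); skip (1,6); take (6,7); take (7,10); skip (7,13); take (16,17); take (18,20); take (20,21); take (21,23); skip (21,25); take (26,28); take (28,29); take (29,30).
Selected 11 appointments.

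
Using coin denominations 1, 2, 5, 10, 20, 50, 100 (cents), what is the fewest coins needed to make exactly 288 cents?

288 − 2×100→88 − 1×50→38 − 1×20→18 − 1×10→8 − 1×5→3 − 1×2→1 − 1×1→0
Total coins = 2 + 1 + 1 + 1 + 1 + 1 + 1 = 8

8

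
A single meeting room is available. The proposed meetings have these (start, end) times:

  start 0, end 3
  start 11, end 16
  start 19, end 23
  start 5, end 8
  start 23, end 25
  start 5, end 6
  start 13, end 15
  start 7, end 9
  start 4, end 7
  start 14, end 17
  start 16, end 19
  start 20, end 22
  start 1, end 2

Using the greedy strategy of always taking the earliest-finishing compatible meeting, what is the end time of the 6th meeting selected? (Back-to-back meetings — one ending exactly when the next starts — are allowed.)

22

Greedy by earliest finish: after sorting by end time, pick each interval compatible with the last pick.
By end time: (1,2), (0,3), (5,6), (4,7), (5,8), (7,9), (13,15), (11,16), (14,17), (16,19), (20,22), (19,23), (23,25).
Pick (1,2); next start ≥ 2 → (5,6); next start ≥ 6 → (7,9); next start ≥ 9 → (13,15); next start ≥ 15 → (16,19); next start ≥ 19 → (20,22); next start ≥ 22 → (23,25).
Selected: (1,2) (5,6) (7,9) (13,15) (16,19) (20,22) (23,25)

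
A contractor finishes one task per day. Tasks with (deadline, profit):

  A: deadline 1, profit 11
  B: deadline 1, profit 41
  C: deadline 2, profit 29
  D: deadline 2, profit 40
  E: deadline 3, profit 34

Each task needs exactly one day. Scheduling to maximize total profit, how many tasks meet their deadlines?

3

Take jobs in profit order; each goes to the latest open slot no later than its deadline.
Profit order: B=41 D=40 E=34 C=29 A=11
Assign: B→slot 1, D→slot 2, E→slot 3, C skipped, A skipped.
Slots: [1:B] [2:D] [3:E]
3 of 5 scheduled.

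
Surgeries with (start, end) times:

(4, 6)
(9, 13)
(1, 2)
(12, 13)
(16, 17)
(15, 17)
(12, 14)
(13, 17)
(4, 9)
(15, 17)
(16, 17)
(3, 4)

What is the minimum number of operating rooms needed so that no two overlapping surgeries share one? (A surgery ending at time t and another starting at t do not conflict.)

Events (time:±→running): 1:+→1 2:-→0 3:+→1 4:-→0 4:+→1 4:+→2 6:-→1 9:-→0 9:+→1 12:+→2 12:+→3 13:-→2 13:-→1 13:+→2 14:-→1 15:+→2 15:+→3 16:+→4 16:+→5 … peak 5.

5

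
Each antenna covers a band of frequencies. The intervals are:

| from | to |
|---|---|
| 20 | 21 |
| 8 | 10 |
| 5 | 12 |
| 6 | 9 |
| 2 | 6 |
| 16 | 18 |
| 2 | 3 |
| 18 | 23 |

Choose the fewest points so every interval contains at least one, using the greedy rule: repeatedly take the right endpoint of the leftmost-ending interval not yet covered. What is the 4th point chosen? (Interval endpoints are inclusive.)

21

By right end: [2,3]  [2,6]  [6,9]  [8,10]  [5,12]  [16,18]  [20,21]  [18,23]
[2,3] uncovered → point at 3; [6,9] uncovered → point at 9; [16,18] uncovered → point at 18; [20,21] uncovered → point at 21.
Points: 3, 9, 18, 21 (4 total).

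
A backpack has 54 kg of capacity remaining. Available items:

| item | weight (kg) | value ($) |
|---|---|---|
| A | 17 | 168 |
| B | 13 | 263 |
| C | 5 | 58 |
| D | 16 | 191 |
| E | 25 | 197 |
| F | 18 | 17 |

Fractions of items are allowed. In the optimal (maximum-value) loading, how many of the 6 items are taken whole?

Order: B (263/13=20.23) > D (191/16=11.94) > C (58/5=11.60) > A (168/17=9.88) > E (197/25=7.88) > F (17/18=0.94)
Fill: take B (13 @ 263) → take D (16 @ 191) → take C (5 @ 58) → take A (17 @ 168) → take 3/25 of E → 23.64; 54/54 used.
4 item(s) taken whole; one partial (take 3/25 of E).

4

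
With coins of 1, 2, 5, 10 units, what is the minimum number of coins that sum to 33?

33 − 3×10→3 − 1×2→1 − 1×1→0
Total coins = 3 + 1 + 1 = 5

5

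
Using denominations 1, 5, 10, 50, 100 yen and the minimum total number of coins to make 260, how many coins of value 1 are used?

0

260 = 2×100 + 1×50 + 1×10
Count of 1: 0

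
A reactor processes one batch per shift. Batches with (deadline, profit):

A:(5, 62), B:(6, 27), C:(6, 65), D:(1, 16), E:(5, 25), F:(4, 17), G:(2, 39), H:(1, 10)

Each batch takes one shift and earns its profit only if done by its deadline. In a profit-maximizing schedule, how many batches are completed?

6

Profit order: C=65 A=62 G=39 B=27 E=25 F=17 D=16 H=10
Assign: C→slot 6, A→slot 5, G→slot 2, B→slot 4, E→slot 3, F→slot 1, D skipped, H skipped.
Slots: [1:F] [2:G] [3:E] [4:B] [5:A] [6:C]
6 of 8 scheduled.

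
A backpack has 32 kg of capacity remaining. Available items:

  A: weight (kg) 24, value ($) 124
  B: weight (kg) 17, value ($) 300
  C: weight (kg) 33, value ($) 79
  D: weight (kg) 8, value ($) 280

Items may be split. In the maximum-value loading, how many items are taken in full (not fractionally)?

Greedy by value/weight ratio, highest first.
Ratios (sorted): D 35.00, B 17.65, A 5.17, C 2.39
take D (8 @ 280); take B (17 @ 300); take 7/24 of A → 36.17. Capacity used 32/32.
2 item(s) taken whole; one partial (take 7/24 of A).

2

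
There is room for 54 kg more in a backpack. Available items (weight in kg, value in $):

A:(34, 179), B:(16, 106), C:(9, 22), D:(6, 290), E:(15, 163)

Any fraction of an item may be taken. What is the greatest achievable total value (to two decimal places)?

648.50

Ratios (sorted): D 48.33, E 10.87, B 6.62, A 5.26, C 2.44
take D (6 @ 290); take E (15 @ 163); take B (16 @ 106); take 17/34 of A → 89.50. Capacity used 54/54.
Total value = 648.50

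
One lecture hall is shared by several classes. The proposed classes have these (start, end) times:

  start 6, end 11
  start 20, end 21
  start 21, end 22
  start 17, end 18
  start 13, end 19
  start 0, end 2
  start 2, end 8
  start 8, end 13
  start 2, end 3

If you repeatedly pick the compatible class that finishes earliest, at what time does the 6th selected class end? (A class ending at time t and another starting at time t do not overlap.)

22

Order by finish time; keep every interval that doesn't clash with the previous kept one.
By end time: (0,2), (2,3), (2,8), (6,11), (8,13), (17,18), (13,19), (20,21), (21,22).
Pick (0,2); next start ≥ 2 → (2,3); next start ≥ 3 → (6,11); next start ≥ 11 → (17,18); next start ≥ 18 → (20,21); next start ≥ 21 → (21,22).
Selected: (0,2) (2,3) (6,11) (17,18) (20,21) (21,22)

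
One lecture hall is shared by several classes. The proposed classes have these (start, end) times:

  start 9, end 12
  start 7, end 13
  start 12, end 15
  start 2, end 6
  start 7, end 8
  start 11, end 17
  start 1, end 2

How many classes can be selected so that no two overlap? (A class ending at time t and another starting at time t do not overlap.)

5

Greedy by earliest finish: after sorting by end time, pick each interval compatible with the last pick.
By end time: (1,2), (2,6), (7,8), (9,12), (7,13), (12,15), (11,17).
Pick (1,2); next start ≥ 2 → (2,6); next start ≥ 6 → (7,8); next start ≥ 8 → (9,12); next start ≥ 12 → (12,15).
Selected 5 classes.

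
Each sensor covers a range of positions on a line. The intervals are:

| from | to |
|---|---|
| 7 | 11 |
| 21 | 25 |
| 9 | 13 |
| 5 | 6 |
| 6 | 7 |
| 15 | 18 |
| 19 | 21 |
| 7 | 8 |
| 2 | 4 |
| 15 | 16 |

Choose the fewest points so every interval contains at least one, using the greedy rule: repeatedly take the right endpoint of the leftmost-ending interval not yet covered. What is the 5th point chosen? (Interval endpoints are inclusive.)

16

Sort by right endpoint; whenever an interval is uncovered, place a point at its right end.
Sorted: [2,4] [5,6] [6,7] [7,8] [7,11] [9,13] [15,16] [15,18] [19,21] [21,25]
{[2,4]} hit by 4; {[5,6],[6,7]} hit by 6; {[7,8],[7,11]} hit by 8; {[9,13]} hit by 13; {[15,16],[15,18]} hit by 16; {[19,21],[21,25]} hit by 21.
Points: 4, 6, 8, 13, 16, 21 (6 total).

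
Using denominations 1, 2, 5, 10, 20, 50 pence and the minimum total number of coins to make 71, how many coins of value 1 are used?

1

71 − 1×50→21 − 1×20→1 − 1×1→0
Count of 1: 1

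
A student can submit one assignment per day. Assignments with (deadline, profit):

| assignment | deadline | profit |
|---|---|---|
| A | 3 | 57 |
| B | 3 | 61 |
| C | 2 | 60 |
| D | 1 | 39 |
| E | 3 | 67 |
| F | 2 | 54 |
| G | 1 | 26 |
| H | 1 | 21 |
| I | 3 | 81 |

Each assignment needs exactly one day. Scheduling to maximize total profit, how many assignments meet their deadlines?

3

By profit: I(d3,81), E(d3,67), B(d3,61), C(d2,60), A(d3,57), F(d2,54), D(d1,39), G(d1,26), H(d1,21)
I→slot 3; E→slot 2; B→slot 1; C skipped; A skipped; F skipped; D skipped; G skipped; H skipped.
3 of 9 scheduled.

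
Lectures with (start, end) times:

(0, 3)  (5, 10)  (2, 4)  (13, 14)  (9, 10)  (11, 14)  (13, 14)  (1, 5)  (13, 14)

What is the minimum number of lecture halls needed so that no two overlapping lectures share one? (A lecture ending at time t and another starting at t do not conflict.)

4

starts: [0, 1, 2, 5, 9, 11, 13, 13, 13]
ends:   [3, 4, 5, 10, 10, 14, 14, 14, 14]
s0→1 s1→2 s2→3 e3→2 e4→1 e5→0 s5→1 s9→2 e10→1 e10→0 s11→1 s13→2 s13→3 s13→4  — peak 4.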